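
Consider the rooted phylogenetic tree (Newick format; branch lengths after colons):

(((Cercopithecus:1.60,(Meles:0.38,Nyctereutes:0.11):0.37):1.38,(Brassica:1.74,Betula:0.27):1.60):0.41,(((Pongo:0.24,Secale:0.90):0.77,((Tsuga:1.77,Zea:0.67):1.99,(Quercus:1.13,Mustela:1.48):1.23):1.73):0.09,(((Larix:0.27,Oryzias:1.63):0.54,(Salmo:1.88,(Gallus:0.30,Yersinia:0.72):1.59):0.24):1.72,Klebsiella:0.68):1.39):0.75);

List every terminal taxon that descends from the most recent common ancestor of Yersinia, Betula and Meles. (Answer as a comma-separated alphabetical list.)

Betula, Brassica, Cercopithecus, Gallus, Klebsiella, Larix, Meles, Mustela, Nyctereutes, Oryzias, Pongo, Quercus, Salmo, Secale, Tsuga, Yersinia, Zea

Tracing Yersinia: it sits inside (Gallus,Yersinia).
Tracing Betula: it sits inside (Brassica,Betula).
Tracing Meles: it sits inside (Meles,Nyctereutes).
The smallest clade enclosing all 3 is the whole tree (their MRCA is the root), so the answer is all 17 tips in alphabetical order.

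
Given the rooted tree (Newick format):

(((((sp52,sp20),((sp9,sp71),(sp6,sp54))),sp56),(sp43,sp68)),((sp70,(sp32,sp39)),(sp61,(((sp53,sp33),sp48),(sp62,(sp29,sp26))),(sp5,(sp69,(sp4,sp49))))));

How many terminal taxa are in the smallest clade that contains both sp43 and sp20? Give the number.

The MRCA of sp43 and sp20 is the node subtending ((((sp52,sp20),((sp9,sp71),(sp6,sp54))),sp56),(sp43,sp68)).
That clade contains 9 terminal taxa: sp20, sp43, sp52, sp54, sp56, sp6, sp68, sp71, sp9.

9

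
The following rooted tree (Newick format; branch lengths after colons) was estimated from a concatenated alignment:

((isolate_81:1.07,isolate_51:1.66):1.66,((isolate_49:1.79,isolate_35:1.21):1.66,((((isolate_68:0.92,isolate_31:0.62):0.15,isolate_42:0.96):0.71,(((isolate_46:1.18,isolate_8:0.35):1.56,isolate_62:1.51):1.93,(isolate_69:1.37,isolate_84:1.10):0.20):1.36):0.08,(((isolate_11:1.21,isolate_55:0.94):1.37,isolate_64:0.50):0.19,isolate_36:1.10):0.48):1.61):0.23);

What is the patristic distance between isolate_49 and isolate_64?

6.23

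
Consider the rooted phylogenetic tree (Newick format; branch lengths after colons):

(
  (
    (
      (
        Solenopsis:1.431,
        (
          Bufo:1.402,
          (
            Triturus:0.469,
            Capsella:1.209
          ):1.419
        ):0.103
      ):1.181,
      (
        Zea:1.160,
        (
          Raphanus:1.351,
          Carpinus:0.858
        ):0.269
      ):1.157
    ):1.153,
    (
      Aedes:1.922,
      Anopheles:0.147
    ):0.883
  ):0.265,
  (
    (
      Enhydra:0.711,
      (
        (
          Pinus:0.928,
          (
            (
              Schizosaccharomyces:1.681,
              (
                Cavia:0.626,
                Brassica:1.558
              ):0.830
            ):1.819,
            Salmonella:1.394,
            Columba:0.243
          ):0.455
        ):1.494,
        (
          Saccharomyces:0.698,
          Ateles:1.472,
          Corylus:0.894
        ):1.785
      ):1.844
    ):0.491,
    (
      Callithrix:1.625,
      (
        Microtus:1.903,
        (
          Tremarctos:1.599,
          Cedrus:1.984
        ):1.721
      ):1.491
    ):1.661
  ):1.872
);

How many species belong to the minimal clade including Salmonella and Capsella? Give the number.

The MRCA of Salmonella and Capsella is the root, so the clade is the entire tree.
That clade contains 23 terminal taxa: Aedes, Anopheles, Ateles, Brassica, Bufo, Callithrix, Capsella, Carpinus, Cavia, Cedrus, Columba, Corylus, Enhydra, Microtus, Pinus, Raphanus, Saccharomyces, Salmonella, Schizosaccharomyces, Solenopsis, Tremarctos, Triturus, Zea.

23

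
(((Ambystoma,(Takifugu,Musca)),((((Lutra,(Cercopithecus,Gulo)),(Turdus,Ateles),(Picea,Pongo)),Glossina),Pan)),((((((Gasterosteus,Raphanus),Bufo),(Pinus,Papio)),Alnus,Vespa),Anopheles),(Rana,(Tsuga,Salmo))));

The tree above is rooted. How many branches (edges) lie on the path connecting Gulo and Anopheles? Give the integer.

The MRCA of Gulo and Anopheles is the root of the tree.
From Gulo up to that node: 7 branches. From Anopheles up to the same node: 3 branches. Total: 7 + 3 = 10.

10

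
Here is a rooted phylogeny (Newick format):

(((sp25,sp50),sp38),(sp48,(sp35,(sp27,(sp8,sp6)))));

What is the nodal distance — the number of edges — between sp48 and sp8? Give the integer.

5

The MRCA of sp48 and sp8 is the node subtending (sp48,(sp35,(sp27,(sp8,sp6)))).
From sp48 up to that node: 1 branch. From sp8 up to the same node: 4 branches. Total: 1 + 4 = 5.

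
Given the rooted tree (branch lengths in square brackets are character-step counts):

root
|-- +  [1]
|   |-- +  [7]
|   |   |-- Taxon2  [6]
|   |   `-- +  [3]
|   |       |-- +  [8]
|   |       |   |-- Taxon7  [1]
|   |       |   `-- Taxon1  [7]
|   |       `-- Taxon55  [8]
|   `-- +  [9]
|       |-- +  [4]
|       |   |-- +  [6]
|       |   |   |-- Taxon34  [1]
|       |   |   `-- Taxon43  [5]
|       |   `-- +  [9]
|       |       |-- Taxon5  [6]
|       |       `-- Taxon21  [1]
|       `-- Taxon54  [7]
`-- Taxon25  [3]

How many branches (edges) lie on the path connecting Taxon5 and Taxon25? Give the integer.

6

The MRCA of Taxon5 and Taxon25 is the root of the tree.
From Taxon5 up to that node: 5 branches. From Taxon25 up to the same node: 1 branch. Total: 5 + 1 = 6.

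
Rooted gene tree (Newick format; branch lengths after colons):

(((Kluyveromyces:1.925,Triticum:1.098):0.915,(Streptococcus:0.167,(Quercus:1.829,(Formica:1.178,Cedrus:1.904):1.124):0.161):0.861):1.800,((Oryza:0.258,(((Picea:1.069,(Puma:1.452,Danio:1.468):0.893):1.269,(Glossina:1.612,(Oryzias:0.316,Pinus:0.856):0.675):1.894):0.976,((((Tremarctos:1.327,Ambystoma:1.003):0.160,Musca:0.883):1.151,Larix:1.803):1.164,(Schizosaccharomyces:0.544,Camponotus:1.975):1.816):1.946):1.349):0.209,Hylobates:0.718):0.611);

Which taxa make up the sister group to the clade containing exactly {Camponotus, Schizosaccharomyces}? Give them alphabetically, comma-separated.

The clade containing exactly {Camponotus, Schizosaccharomyces} attaches to the tree at the node subtending ((((Tremarctos,Ambystoma),Musca),Larix),(Schizosaccharomyces,Camponotus)).
The other lineage descending from that same node — the sister group — is (((Tremarctos,Ambystoma),Musca),Larix); its 4 tips in alphabetical order are the answer.

Ambystoma, Larix, Musca, Tremarctos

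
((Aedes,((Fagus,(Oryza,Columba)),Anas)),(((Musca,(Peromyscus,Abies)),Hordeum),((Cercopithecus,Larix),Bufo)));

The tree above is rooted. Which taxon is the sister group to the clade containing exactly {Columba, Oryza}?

Fagus

The clade containing exactly {Columba, Oryza} attaches to the tree at the node subtending (Fagus,(Oryza,Columba)).
The other lineage descending from that same node — the sister group — is the single tip Fagus.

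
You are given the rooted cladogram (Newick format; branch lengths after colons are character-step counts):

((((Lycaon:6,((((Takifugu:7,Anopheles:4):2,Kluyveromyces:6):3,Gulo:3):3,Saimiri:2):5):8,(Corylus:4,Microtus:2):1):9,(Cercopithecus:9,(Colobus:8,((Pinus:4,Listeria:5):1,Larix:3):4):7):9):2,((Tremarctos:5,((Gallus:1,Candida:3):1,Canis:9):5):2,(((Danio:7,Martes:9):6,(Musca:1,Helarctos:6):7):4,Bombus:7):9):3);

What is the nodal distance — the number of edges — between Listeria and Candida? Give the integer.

11

The MRCA of Listeria and Candida is the root of the tree.
From Listeria up to that node: 6 branches. From Candida up to the same node: 5 branches. Total: 6 + 5 = 11.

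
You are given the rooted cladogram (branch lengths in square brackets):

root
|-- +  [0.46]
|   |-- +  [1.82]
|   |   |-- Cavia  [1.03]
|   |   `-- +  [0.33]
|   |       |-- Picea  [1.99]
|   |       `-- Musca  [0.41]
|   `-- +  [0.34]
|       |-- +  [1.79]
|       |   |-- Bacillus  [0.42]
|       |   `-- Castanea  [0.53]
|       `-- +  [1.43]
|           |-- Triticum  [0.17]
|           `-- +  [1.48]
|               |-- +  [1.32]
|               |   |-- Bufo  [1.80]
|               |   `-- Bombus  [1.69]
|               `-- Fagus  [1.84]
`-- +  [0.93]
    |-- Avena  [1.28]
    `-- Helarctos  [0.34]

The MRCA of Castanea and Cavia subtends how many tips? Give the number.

9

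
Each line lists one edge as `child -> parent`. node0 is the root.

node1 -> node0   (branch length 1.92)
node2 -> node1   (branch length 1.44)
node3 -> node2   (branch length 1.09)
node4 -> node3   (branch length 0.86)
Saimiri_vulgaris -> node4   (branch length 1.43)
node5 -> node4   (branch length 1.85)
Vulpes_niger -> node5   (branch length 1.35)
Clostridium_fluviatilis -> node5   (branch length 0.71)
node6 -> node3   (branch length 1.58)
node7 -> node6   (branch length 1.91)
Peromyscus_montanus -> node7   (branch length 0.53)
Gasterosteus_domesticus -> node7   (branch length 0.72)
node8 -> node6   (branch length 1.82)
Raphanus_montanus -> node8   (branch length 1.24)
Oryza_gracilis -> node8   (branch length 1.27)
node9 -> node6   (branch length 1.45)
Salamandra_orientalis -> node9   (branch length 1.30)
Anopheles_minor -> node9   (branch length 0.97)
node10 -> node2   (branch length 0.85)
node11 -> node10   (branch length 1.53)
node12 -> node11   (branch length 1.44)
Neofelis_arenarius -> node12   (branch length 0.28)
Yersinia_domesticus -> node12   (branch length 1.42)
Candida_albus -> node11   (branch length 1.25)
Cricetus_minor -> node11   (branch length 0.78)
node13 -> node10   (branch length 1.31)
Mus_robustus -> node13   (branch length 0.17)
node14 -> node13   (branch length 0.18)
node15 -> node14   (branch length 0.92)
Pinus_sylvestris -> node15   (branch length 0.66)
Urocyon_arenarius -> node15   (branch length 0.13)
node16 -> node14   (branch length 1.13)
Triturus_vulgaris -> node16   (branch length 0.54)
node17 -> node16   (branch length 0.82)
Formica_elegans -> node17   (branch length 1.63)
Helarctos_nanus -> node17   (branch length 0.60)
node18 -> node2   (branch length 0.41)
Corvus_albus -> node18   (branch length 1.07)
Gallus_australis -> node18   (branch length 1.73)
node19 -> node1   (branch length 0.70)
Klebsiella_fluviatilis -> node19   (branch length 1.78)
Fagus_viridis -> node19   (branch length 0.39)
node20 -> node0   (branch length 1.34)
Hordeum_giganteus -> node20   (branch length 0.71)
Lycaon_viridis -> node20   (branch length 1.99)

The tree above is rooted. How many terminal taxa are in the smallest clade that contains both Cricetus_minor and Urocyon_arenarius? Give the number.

10

The MRCA of Cricetus_minor and Urocyon_arenarius is the node subtending (((Neofelis_arenarius,Yersinia_domesticus),Candida_albus,Cricetus_minor),(Mus_robustus,((Pinus_sylvestris,Urocyon_arenarius),(Triturus_vulgaris,(Formica_elegans,Helarctos_nanus))))).
That clade contains 10 terminal taxa: Candida_albus, Cricetus_minor, Formica_elegans, Helarctos_nanus, Mus_robustus, Neofelis_arenarius, Pinus_sylvestris, Triturus_vulgaris, Urocyon_arenarius, Yersinia_domesticus.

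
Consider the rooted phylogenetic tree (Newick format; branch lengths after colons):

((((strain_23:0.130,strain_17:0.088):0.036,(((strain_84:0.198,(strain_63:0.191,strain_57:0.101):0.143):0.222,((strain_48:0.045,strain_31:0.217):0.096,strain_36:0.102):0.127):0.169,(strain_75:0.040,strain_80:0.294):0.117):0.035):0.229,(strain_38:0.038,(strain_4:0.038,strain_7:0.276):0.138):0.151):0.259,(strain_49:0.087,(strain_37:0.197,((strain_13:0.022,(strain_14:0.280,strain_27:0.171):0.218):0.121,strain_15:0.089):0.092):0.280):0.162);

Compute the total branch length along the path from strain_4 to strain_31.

The path runs strain_4 → … → MRCA → … → strain_31; the MRCA is the node subtending (((strain_23,strain_17),(((strain_84,(strain_63,strain_57)),((strain_48,strain_31),strain_36)),(strain_75,strain_80))),(strain_38,(strain_4,strain_7))).
Branch lengths along that path: 0.038 + 0.138 + 0.151 + 0.229 + 0.035 + 0.169 + 0.127 + 0.096 + 0.217 = 1.200.

1.200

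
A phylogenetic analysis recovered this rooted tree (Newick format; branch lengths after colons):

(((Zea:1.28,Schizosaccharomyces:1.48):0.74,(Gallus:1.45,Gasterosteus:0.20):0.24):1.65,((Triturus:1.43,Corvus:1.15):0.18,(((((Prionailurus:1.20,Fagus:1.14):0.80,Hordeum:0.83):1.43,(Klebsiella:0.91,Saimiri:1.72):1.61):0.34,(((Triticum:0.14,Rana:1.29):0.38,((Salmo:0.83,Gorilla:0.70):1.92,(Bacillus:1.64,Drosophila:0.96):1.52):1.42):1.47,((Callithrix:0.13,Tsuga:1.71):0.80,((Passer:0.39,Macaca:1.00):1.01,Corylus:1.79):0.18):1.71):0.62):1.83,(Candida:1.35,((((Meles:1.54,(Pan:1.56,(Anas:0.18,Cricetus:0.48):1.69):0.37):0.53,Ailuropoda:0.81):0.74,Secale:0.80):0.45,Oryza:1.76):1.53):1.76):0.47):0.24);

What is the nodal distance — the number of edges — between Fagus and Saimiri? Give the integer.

5

The MRCA of Fagus and Saimiri is the node subtending (((Prionailurus,Fagus),Hordeum),(Klebsiella,Saimiri)).
From Fagus up to that node: 3 branches. From Saimiri up to the same node: 2 branches. Total: 3 + 2 = 5.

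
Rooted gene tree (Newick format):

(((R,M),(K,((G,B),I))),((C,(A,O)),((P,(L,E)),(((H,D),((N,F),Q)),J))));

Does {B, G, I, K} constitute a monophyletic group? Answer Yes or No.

Yes

The most recent common ancestor of these taxa subtends (K,((G,B),I)).
That clade has exactly 4 tips — every listed taxon and nothing else — so the group is monophyletic.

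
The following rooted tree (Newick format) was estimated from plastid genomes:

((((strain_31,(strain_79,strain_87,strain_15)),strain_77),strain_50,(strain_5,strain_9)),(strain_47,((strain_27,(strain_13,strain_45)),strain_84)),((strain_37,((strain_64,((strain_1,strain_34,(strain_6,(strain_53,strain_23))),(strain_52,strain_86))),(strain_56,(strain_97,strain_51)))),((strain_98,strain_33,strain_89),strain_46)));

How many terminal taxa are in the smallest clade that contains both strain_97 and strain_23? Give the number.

The MRCA of strain_97 and strain_23 is the node subtending ((strain_64,((strain_1,strain_34,(strain_6,(strain_53,strain_23))),(strain_52,strain_86))),(strain_56,(strain_97,strain_51))).
That clade contains 11 terminal taxa: strain_1, strain_23, strain_34, strain_51, strain_52, strain_53, strain_56, strain_6, strain_64, strain_86, strain_97.

11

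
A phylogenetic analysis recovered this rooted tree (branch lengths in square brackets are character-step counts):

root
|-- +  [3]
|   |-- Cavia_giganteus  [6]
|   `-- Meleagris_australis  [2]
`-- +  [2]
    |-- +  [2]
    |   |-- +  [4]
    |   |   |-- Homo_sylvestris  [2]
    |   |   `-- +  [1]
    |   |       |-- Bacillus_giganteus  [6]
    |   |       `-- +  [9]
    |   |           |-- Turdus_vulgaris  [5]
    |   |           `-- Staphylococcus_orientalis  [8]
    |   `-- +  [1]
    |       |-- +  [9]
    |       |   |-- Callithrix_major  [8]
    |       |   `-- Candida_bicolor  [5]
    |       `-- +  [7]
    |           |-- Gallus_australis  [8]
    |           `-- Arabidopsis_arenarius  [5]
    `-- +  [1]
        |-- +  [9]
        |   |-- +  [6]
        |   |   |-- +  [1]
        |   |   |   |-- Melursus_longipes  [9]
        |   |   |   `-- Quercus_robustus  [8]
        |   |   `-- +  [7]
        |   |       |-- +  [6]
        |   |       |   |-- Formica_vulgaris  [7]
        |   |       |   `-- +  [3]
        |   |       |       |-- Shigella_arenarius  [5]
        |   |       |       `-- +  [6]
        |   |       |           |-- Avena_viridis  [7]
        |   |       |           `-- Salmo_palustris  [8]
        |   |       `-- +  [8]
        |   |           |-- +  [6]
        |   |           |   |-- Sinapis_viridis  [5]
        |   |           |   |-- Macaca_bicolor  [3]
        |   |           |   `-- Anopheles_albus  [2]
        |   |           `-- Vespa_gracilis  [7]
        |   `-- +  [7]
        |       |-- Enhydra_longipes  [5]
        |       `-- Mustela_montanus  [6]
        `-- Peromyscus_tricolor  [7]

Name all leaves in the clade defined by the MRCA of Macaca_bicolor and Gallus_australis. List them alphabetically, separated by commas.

Anopheles_albus, Arabidopsis_arenarius, Avena_viridis, Bacillus_giganteus, Callithrix_major, Candida_bicolor, Enhydra_longipes, Formica_vulgaris, Gallus_australis, Homo_sylvestris, Macaca_bicolor, Melursus_longipes, Mustela_montanus, Peromyscus_tricolor, Quercus_robustus, Salmo_palustris, Shigella_arenarius, Sinapis_viridis, Staphylococcus_orientalis, Turdus_vulgaris, Vespa_gracilis

Tracing Macaca_bicolor: it sits inside (Sinapis_viridis,Macaca_bicolor,Anopheles_albus).
Tracing Gallus_australis: it sits inside (Gallus_australis,Arabidopsis_arenarius).
The smallest clade enclosing both is (((Homo_sylvestris,(Bacillus_giganteus,(Turdus_vulgaris,Staphylococcus_orientalis))),((Callithrix_major,Candida_bicolor),(Gallus_australis,Arabidopsis_arenarius))),((((Melursus_longipes,Quercus_robustus),((Formica_vulgaris,(Shigella_arenarius,(Avena_viridis,Salmo_palustris))),((Sinapis_viridis,Macaca_bicolor,Anopheles_albus),Vespa_gracilis))),(Enhydra_longipes,Mustela_montanus)),Peromyscus_tricolor)); the answer is its 21 terminal taxa in alphabetical order.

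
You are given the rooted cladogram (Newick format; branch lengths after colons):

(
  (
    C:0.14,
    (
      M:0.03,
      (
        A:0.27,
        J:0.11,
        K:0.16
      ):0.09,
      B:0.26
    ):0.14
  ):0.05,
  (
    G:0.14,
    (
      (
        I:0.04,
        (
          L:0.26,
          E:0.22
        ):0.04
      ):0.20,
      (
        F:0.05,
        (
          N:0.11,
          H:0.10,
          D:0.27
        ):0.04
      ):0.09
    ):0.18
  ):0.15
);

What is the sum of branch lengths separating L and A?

The path runs L → … → MRCA → … → A; the MRCA is the root of the tree.
Branch lengths along that path: 0.26 + 0.04 + 0.20 + 0.18 + 0.15 + 0.05 + 0.14 + 0.09 + 0.27 = 1.38.

1.38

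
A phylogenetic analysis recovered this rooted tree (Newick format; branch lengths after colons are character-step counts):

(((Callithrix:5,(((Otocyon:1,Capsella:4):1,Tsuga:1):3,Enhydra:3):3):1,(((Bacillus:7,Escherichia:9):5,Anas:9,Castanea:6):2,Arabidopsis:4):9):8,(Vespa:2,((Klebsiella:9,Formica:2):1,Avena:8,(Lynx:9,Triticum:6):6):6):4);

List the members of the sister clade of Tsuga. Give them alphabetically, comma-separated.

Tsuga attaches to the tree at the node subtending ((Otocyon,Capsella),Tsuga).
The other lineage descending from that same node — the sister group — is (Otocyon,Capsella); its 2 tips in alphabetical order are the answer.

Capsella, Otocyon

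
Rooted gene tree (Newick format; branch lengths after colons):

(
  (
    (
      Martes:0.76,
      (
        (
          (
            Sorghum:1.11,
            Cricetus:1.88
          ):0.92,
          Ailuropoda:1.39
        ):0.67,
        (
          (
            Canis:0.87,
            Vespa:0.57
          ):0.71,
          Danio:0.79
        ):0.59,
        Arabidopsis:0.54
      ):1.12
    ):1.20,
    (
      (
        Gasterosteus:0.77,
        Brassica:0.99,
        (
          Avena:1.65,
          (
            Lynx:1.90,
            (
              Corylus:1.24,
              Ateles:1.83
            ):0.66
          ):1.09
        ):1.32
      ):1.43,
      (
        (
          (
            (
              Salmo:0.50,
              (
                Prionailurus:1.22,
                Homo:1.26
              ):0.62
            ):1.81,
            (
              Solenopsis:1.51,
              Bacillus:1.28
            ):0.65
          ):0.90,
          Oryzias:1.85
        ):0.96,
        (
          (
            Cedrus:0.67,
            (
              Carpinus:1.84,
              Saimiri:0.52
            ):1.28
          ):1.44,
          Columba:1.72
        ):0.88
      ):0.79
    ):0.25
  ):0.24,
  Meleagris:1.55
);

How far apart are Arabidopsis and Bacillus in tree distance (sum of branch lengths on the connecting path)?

The path runs Arabidopsis → … → MRCA → … → Bacillus; the MRCA is the node subtending ((Martes,(((Sorghum,Cricetus),Ailuropoda),((Canis,Vespa),Danio),Arabidopsis)),((Gasterosteus,Brassica,(Avena,(Lynx,(Corylus,Ateles)))),((((Salmo,(Prionailurus,Homo)),(Solenopsis,Bacillus)),Oryzias),((Cedrus,(Carpinus,Saimiri)),Columba)))).
Branch lengths along that path: 0.54 + 1.12 + 1.20 + 0.25 + 0.79 + 0.96 + 0.90 + 0.65 + 1.28 = 7.69.

7.69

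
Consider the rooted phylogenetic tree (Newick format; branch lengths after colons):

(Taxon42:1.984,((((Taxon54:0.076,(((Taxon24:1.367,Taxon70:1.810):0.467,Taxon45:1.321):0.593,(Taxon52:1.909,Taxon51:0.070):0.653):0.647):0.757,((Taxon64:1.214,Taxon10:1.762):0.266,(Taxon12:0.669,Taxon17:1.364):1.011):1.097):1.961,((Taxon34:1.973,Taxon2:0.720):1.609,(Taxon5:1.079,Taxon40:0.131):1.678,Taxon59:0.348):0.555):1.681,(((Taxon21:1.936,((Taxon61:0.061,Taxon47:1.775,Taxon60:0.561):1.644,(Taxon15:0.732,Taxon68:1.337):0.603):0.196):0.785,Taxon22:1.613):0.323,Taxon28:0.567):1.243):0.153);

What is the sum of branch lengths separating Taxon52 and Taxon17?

The path runs Taxon52 → … → MRCA → … → Taxon17; the MRCA is the node subtending ((Taxon54,(((Taxon24,Taxon70),Taxon45),(Taxon52,Taxon51))),((Taxon64,Taxon10),(Taxon12,Taxon17))).
Branch lengths along that path: 1.909 + 0.653 + 0.647 + 0.757 + 1.097 + 1.011 + 1.364 = 7.438.

7.438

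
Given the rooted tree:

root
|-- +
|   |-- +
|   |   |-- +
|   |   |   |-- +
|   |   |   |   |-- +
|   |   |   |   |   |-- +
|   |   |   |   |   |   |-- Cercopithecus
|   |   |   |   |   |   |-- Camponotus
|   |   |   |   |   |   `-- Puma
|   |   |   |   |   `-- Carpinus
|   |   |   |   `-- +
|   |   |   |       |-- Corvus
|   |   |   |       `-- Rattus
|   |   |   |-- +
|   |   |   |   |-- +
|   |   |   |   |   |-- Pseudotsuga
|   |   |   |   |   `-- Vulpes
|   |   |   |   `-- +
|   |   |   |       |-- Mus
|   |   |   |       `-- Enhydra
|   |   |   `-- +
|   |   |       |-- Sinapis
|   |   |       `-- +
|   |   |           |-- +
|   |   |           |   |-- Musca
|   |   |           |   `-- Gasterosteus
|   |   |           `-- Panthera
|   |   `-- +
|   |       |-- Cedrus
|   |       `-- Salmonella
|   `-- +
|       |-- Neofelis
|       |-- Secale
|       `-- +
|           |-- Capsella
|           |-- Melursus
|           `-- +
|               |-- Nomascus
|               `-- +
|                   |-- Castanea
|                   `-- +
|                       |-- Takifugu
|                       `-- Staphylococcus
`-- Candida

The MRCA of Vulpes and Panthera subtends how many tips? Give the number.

14

The MRCA of Vulpes and Panthera is the node subtending ((((Cercopithecus,Camponotus,Puma),Carpinus),(Corvus,Rattus)),((Pseudotsuga,Vulpes),(Mus,Enhydra)),(Sinapis,((Musca,Gasterosteus),Panthera))).
That clade contains 14 terminal taxa: Camponotus, Carpinus, Cercopithecus, Corvus, Enhydra, Gasterosteus, Mus, Musca, Panthera, Pseudotsuga, Puma, Rattus, Sinapis, Vulpes.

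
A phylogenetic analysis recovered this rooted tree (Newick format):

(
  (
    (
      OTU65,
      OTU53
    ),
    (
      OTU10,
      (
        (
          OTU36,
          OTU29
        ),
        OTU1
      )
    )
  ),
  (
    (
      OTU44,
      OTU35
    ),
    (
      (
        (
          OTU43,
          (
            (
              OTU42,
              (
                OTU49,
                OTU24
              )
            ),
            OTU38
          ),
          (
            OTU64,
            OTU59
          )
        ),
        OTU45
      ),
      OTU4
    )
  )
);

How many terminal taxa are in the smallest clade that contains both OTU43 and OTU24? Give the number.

The MRCA of OTU43 and OTU24 is the node subtending (OTU43,((OTU42,(OTU49,OTU24)),OTU38),(OTU64,OTU59)).
That clade contains 7 terminal taxa: OTU24, OTU38, OTU42, OTU43, OTU49, OTU59, OTU64.

7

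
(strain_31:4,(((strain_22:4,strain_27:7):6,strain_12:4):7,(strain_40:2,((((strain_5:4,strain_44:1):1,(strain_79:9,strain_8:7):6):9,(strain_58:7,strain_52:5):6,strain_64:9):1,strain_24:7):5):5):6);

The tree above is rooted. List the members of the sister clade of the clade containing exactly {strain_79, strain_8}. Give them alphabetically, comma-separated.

strain_44, strain_5

The clade containing exactly {strain_79, strain_8} attaches to the tree at the node subtending ((strain_5,strain_44),(strain_79,strain_8)).
The other lineage descending from that same node — the sister group — is (strain_5,strain_44); its 2 tips in alphabetical order are the answer.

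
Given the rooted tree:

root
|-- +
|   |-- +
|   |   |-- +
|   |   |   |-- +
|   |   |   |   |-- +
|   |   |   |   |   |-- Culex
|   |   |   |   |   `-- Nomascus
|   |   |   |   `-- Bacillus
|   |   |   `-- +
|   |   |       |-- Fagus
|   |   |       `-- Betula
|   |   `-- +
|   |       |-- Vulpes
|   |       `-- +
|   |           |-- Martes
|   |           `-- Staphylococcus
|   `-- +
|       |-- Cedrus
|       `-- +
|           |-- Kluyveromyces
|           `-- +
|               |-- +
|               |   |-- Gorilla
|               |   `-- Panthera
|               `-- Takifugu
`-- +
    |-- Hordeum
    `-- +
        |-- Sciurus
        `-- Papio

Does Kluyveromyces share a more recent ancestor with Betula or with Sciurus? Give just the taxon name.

Betula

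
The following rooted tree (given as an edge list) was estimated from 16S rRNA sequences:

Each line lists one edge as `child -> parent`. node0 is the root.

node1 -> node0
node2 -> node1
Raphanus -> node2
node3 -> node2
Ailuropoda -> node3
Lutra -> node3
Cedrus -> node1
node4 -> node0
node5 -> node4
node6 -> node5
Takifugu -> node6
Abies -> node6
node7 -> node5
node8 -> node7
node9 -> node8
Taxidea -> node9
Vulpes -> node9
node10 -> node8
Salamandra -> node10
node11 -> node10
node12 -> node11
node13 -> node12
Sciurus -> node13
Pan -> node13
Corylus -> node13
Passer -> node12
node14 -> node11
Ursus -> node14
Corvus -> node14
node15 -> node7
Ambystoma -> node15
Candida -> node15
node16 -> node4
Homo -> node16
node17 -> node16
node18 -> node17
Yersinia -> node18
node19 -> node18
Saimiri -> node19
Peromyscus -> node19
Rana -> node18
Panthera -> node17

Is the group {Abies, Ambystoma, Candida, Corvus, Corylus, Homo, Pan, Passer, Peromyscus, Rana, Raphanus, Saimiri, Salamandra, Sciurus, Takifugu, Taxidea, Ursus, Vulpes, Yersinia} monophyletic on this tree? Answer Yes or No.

The MRCA of the listed taxa is the root, so the smallest clade containing them is the whole tree.
That clade also contains Ailuropoda, Cedrus, Lutra, Panthera, which are not in the proposed group, so the group is not monophyletic.

No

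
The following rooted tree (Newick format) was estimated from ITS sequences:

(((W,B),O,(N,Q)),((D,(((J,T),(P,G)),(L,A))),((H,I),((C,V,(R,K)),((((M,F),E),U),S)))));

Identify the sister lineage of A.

L

A attaches to the tree at the node subtending (L,A).
The other lineage descending from that same node — the sister group — is the single tip L.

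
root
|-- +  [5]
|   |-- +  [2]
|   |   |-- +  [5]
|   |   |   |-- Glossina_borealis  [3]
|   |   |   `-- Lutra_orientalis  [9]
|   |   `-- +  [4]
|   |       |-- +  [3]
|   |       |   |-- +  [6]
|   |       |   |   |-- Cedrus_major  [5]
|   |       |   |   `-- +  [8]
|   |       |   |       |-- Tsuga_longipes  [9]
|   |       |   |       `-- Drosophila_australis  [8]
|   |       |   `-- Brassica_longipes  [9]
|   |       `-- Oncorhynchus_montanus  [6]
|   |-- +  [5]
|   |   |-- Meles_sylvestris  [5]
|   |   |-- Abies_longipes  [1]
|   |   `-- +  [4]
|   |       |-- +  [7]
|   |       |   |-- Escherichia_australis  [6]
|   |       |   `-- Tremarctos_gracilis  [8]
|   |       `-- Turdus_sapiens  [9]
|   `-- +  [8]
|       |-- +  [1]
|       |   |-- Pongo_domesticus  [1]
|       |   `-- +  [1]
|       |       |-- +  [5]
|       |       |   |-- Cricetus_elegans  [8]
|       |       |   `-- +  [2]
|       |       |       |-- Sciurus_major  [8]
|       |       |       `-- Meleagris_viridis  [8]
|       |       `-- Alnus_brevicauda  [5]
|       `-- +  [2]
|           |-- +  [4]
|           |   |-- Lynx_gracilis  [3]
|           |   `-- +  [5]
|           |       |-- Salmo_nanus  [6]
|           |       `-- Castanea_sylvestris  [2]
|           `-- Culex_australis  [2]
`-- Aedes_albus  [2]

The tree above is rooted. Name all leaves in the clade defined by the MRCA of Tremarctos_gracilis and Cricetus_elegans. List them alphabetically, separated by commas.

Tracing Tremarctos_gracilis: it sits inside (Escherichia_australis,Tremarctos_gracilis).
Tracing Cricetus_elegans: it sits inside (Cricetus_elegans,(Sciurus_major,Meleagris_viridis)).
The smallest clade enclosing both is (((Glossina_borealis,Lutra_orientalis),(((Cedrus_major,(Tsuga_longipes,Drosophila_australis)),Brassica_longipes),Oncorhynchus_montanus)),(Meles_sylvestris,Abies_longipes,((Escherichia_australis,Tremarctos_gracilis),Turdus_sapiens)),((Pongo_domesticus,((Cricetus_elegans,(Sciurus_major,Meleagris_viridis)),Alnus_brevicauda)),((Lynx_gracilis,(Salmo_nanus,Castanea_sylvestris)),Culex_australis))); the answer is its 21 terminal taxa in alphabetical order.

Abies_longipes, Alnus_brevicauda, Brassica_longipes, Castanea_sylvestris, Cedrus_major, Cricetus_elegans, Culex_australis, Drosophila_australis, Escherichia_australis, Glossina_borealis, Lutra_orientalis, Lynx_gracilis, Meleagris_viridis, Meles_sylvestris, Oncorhynchus_montanus, Pongo_domesticus, Salmo_nanus, Sciurus_major, Tremarctos_gracilis, Tsuga_longipes, Turdus_sapiens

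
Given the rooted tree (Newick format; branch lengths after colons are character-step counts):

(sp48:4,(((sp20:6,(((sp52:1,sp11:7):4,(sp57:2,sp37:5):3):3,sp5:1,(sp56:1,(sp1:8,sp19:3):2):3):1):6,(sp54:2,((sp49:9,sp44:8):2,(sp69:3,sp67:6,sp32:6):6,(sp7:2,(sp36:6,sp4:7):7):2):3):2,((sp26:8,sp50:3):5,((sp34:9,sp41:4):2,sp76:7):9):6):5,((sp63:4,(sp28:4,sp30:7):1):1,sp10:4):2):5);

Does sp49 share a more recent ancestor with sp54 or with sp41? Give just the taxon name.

sp54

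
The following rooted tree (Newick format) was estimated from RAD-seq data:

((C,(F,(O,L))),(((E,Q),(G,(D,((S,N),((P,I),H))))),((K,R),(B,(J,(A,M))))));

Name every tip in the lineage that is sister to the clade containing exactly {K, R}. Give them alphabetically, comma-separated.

A, B, J, M

The clade containing exactly {K, R} attaches to the tree at the node subtending ((K,R),(B,(J,(A,M)))).
The other lineage descending from that same node — the sister group — is (B,(J,(A,M))); its 4 tips in alphabetical order are the answer.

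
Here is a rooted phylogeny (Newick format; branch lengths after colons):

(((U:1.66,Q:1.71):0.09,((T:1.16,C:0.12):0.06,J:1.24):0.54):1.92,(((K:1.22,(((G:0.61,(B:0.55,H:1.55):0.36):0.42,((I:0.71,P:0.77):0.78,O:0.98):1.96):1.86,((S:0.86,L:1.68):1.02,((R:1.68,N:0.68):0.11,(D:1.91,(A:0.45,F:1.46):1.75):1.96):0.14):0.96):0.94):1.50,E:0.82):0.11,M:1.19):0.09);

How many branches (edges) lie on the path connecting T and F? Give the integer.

The MRCA of T and F is the root of the tree.
From T up to that node: 4 branches. From F up to the same node: 9 branches. Total: 4 + 9 = 13.

13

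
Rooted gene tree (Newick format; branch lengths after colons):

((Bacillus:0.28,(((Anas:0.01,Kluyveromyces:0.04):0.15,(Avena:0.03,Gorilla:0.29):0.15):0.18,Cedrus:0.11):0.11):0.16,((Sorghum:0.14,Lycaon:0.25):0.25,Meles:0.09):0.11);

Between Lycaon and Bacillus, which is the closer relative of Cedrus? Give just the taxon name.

The MRCA of Cedrus and Bacillus subtends (Bacillus,(((Anas,Kluyveromyces),(Avena,Gorilla)),Cedrus)) (6 taxa).
The MRCA of Cedrus and Lycaon is the root, subtending the entire tree (9 taxa).
The first is nested inside the second, so Cedrus shares a more recent common ancestor with Bacillus.

Bacillus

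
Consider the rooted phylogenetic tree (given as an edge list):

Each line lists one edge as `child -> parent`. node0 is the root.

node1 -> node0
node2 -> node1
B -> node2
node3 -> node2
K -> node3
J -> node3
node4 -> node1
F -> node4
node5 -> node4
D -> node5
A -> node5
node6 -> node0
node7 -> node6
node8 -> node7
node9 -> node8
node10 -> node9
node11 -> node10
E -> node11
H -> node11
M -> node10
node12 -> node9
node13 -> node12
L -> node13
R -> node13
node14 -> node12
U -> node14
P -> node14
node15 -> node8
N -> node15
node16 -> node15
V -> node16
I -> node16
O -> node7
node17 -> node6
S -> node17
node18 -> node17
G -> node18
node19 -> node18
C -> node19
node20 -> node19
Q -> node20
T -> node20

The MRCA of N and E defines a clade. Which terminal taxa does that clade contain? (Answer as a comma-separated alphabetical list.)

E, H, I, L, M, N, P, R, U, V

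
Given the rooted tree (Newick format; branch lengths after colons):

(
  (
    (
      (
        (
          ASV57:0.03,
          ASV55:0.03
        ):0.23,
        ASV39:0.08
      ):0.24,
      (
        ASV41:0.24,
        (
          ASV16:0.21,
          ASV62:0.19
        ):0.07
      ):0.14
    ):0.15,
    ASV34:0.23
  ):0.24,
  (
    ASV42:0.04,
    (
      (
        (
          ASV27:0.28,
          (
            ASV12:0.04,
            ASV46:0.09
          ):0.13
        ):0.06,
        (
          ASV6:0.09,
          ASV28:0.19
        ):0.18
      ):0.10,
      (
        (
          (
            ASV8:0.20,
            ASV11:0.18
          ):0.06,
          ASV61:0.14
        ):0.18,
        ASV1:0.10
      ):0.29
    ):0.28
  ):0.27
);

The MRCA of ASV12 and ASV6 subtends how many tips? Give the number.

The MRCA of ASV12 and ASV6 is the node subtending ((ASV27,(ASV12,ASV46)),(ASV6,ASV28)).
That clade contains 5 terminal taxa: ASV12, ASV27, ASV28, ASV46, ASV6.

5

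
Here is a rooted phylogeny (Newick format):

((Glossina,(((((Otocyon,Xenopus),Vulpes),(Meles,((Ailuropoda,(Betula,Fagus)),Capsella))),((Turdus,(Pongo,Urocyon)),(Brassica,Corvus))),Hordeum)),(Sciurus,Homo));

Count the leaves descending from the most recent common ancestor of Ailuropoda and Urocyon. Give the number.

13

The MRCA of Ailuropoda and Urocyon is the node subtending ((((Otocyon,Xenopus),Vulpes),(Meles,((Ailuropoda,(Betula,Fagus)),Capsella))),((Turdus,(Pongo,Urocyon)),(Brassica,Corvus))).
That clade contains 13 terminal taxa: Ailuropoda, Betula, Brassica, Capsella, Corvus, Fagus, Meles, Otocyon, Pongo, Turdus, Urocyon, Vulpes, Xenopus.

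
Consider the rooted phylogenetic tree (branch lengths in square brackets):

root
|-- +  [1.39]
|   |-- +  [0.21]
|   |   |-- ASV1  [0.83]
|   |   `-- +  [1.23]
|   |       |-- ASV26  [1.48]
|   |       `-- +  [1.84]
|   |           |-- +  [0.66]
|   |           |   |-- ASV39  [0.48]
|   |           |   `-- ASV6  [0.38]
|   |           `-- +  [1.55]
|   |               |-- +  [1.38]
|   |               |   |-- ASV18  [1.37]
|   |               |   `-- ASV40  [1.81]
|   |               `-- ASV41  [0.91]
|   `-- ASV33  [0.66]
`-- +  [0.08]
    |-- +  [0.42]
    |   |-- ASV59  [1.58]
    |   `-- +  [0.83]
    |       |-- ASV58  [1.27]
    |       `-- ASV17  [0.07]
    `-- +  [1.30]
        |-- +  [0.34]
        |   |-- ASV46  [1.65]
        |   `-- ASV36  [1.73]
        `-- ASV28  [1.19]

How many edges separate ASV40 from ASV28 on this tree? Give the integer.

10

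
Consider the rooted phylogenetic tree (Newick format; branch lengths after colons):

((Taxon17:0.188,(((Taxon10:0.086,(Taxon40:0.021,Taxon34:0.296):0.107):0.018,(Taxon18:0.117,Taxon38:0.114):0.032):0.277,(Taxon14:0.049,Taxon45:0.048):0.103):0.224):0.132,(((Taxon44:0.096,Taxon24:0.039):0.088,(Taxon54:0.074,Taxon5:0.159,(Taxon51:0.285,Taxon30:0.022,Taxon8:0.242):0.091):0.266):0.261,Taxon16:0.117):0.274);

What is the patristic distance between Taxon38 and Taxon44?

1.498

The path runs Taxon38 → … → MRCA → … → Taxon44; the MRCA is the root of the tree.
Branch lengths along that path: 0.114 + 0.032 + 0.277 + 0.224 + 0.132 + 0.274 + 0.261 + 0.088 + 0.096 = 1.498.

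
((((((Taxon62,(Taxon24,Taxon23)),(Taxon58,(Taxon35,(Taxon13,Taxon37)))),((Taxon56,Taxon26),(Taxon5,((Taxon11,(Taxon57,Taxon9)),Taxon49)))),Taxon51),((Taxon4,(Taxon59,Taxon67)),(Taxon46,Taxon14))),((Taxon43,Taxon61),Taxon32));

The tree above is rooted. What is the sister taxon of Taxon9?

Taxon9 attaches to the tree at the node subtending (Taxon57,Taxon9).
The other lineage descending from that same node — the sister group — is the single tip Taxon57.

Taxon57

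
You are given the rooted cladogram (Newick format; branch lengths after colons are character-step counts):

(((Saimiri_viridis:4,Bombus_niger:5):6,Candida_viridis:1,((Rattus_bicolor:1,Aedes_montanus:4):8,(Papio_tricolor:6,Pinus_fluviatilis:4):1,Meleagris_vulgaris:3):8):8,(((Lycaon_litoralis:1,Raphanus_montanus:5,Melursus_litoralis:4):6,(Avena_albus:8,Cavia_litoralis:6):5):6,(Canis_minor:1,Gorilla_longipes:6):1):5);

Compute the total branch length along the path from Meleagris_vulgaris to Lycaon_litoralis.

37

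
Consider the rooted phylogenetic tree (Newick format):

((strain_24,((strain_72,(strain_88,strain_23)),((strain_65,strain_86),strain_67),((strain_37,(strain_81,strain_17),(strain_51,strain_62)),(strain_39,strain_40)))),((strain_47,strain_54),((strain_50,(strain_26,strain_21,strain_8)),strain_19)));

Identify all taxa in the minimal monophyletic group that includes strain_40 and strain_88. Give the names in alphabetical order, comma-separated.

Tracing strain_40: it sits inside (strain_39,strain_40).
Tracing strain_88: it sits inside (strain_88,strain_23).
The smallest clade enclosing both is ((strain_72,(strain_88,strain_23)),((strain_65,strain_86),strain_67),((strain_37,(strain_81,strain_17),(strain_51,strain_62)),(strain_39,strain_40))); the answer is its 13 terminal taxa in alphabetical order.

strain_17, strain_23, strain_37, strain_39, strain_40, strain_51, strain_62, strain_65, strain_67, strain_72, strain_81, strain_86, strain_88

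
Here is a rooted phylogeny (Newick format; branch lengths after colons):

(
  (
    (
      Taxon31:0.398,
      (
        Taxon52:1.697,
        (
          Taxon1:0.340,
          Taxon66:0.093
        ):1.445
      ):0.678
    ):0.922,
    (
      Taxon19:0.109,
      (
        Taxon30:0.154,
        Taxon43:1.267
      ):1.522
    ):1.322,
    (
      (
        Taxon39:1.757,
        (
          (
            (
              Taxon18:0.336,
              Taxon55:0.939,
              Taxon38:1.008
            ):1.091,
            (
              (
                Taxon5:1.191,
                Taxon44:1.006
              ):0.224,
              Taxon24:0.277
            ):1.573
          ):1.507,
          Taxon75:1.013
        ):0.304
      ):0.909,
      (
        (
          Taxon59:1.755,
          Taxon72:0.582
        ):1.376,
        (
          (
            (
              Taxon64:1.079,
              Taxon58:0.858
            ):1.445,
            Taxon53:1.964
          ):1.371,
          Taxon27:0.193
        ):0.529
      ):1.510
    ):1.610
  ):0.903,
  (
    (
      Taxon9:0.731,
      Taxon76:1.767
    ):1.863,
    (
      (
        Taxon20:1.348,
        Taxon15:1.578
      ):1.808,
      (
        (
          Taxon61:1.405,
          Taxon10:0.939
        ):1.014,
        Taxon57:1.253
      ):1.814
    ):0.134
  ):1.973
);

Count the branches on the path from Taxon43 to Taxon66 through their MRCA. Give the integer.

7

The MRCA of Taxon43 and Taxon66 is the node subtending ((Taxon31,(Taxon52,(Taxon1,Taxon66))),(Taxon19,(Taxon30,Taxon43)),((Taxon39,(((Taxon18,Taxon55,Taxon38),((Taxon5,Taxon44),Taxon24)),Taxon75)),((Taxon59,Taxon72),(((Taxon64,Taxon58),Taxon53),Taxon27)))).
From Taxon43 up to that node: 3 branches. From Taxon66 up to the same node: 4 branches. Total: 3 + 4 = 7.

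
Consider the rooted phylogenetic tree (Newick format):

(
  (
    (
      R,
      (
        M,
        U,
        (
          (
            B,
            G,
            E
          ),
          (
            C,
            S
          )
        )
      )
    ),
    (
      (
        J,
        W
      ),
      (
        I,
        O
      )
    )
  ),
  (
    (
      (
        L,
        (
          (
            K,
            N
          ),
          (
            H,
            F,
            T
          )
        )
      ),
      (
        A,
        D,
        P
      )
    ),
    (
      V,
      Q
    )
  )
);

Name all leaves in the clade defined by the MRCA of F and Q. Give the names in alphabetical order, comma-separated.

A, D, F, H, K, L, N, P, Q, T, V

Tracing F: it sits inside (H,F,T).
Tracing Q: it sits inside (V,Q).
The smallest clade enclosing both is (((L,((K,N),(H,F,T))),(A,D,P)),(V,Q)); the answer is its 11 terminal taxa in alphabetical order.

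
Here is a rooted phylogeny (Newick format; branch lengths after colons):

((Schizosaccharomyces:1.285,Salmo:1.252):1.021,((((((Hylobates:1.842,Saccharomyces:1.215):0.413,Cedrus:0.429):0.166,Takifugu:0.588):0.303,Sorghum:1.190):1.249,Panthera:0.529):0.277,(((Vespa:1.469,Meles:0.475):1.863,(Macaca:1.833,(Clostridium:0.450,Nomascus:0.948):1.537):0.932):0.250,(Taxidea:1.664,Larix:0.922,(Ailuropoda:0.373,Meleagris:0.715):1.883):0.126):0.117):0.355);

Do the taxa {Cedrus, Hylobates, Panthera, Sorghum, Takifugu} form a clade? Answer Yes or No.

The MRCA of the listed taxa subtends (((((Hylobates,Saccharomyces),Cedrus),Takifugu),Sorghum),Panthera).
That clade also contains Saccharomyces, which is not in the proposed group, so the group is not monophyletic.

No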